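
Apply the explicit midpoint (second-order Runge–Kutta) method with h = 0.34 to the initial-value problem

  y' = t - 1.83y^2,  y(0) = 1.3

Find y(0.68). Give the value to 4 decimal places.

0.8167

Midpoint: k1 = f(t_n, y_n); k2 = f(t_n + h/2, y_n + (h/2)·k1); y_{n+1} = y_n + h·k2.
t=0.000000, y=1.300000:
  k1 = f(0.000000, 1.300000) = -3.092700
  k2 = f(0.170000, 0.774241) = -0.926992
  y ← 1.300000 + 0.34·(-0.926992) = 0.984823
t=0.340000, y=0.984823:
  k1 = f(0.340000, 0.984823) = -1.434873
  k2 = f(0.510000, 0.740894) = -0.494532
  y ← 0.984823 + 0.34·(-0.494532) = 0.816682
y(0.68) ≈ 0.8167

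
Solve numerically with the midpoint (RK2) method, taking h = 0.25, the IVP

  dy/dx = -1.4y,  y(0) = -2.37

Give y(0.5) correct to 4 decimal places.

Midpoint: k1 = f(x_n, y_n); k2 = f(x_n + h/2, y_n + (h/2)·k1); y_{n+1} = y_n + h·k2.
x=0.000000, y=-2.370000:
  k1 = f(0.000000, -2.370000) = 3.318000
  k2 = f(0.125000, -1.955250) = 2.737350
  y ← -2.370000 + 0.25·2.737350 = -1.685663
x=0.250000, y=-1.685663:
  k1 = f(0.250000, -1.685663) = 2.359927
  k2 = f(0.375000, -1.390672) = 1.946940
  y ← -1.685663 + 0.25·1.946940 = -1.198927
y(0.5) ≈ -1.1989

-1.1989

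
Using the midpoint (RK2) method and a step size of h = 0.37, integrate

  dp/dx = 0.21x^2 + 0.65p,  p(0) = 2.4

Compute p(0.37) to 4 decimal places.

Midpoint: k1 = f(x_n, p_n); k2 = f(x_n + h/2, p_n + (h/2)·k1); p_{n+1} = p_n + h·k2.
x=0.000000, p=2.400000:
  k1 = f(0.000000, 2.400000) = 1.560000
  k2 = f(0.185000, 2.688600) = 1.754777
  p ← 2.400000 + 0.37·1.754777 = 3.049268
p(0.37) ≈ 3.0493

3.0493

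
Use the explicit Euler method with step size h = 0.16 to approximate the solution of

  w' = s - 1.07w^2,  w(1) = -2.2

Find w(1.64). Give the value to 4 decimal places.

-14.3035

Euler: w_{n+1} = w_n + h·f(s_n, w_n).
s=1.000000, w=-2.200000: f=-4.178800 → w ← -2.200000 + 0.16·(-4.178800) = -2.868608
s=1.160000, w=-2.868608: f=-7.644936 → w ← -2.868608 + 0.16·(-7.644936) = -4.091798
s=1.320000, w=-4.091798: f=-16.594805 → w ← -4.091798 + 0.16·(-16.594805) = -6.746967
s=1.480000, w=-6.746967: f=-47.228066 → w ← -6.746967 + 0.16·(-47.228066) = -14.303457
w(1.64) ≈ -14.3035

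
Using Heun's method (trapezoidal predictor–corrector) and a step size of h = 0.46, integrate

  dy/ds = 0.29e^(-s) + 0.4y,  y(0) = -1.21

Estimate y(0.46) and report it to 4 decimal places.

Heun: k1 = f(s_n, y_n); k2 = f(s_n + h, y_n + h·k1); y_{n+1} = y_n + (h/2)·(k1 + k2).
s=0.000000, y=-1.210000:
  k1 = f(0.000000, -1.210000) = -0.194000
  k2 = f(0.460000, -1.299240) = -0.336624
  y ← -1.210000 + (0.46/2)·(-0.194000 + (-0.336624)) = -1.332043
y(0.46) ≈ -1.3320

-1.3320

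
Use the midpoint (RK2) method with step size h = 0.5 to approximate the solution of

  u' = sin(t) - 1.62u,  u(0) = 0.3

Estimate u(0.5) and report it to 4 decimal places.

0.2791

Midpoint: k1 = f(t_n, u_n); k2 = f(t_n + h/2, u_n + (h/2)·k1); u_{n+1} = u_n + h·k2.
t=0.000000, u=0.300000:
  k1 = f(0.000000, 0.300000) = -0.486000
  k2 = f(0.250000, 0.178500) = -0.041766
  u ← 0.300000 + 0.5·(-0.041766) = 0.279117
u(0.5) ≈ 0.2791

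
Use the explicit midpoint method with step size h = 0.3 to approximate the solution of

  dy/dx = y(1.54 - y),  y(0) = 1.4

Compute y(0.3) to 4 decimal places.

Midpoint: k1 = f(x_n, y_n); k2 = f(x_n + h/2, y_n + (h/2)·k1); y_{n+1} = y_n + h·k2.
x=0.000000, y=1.400000:
  k1 = f(0.000000, 1.400000) = 0.196000
  k2 = f(0.150000, 1.429400) = 0.158092
  y ← 1.400000 + 0.3·0.158092 = 1.447427
y(0.3) ≈ 1.4474

1.4474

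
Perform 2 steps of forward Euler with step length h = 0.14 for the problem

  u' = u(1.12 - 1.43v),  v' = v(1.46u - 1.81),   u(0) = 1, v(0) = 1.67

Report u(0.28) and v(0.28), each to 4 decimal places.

Euler on (u,v): u_{n+1} = u_n + h·u', v_{n+1} = v_n + h·v'.
0.000000: (1.000000, 1.670000); f=(-1.268100, -0.584500) → (0.822466, 1.588170)
0.140000: (0.822466, 1.588170); f=(-0.946727, -0.967513) → (0.689924, 1.452718)
(u(0.28), v(0.28)) ≈ (0.6899, 1.4527)

0.6899, 1.4527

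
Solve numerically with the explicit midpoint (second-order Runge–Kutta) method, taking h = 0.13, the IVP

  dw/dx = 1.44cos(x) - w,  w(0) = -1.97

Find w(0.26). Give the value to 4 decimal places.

Midpoint: k1 = f(x_n, w_n); k2 = f(x_n + h/2, w_n + (h/2)·k1); w_{n+1} = w_n + h·k2.
x=0.000000, w=-1.970000:
  k1 = f(0.000000, -1.970000) = 3.410000
  k2 = f(0.065000, -1.748350) = 3.185309
  w ← -1.970000 + 0.13·3.185309 = -1.555910
x=0.130000, w=-1.555910:
  k1 = f(0.130000, -1.555910) = 2.983759
  k2 = f(0.195000, -1.361965) = 2.774674
  w ← -1.555910 + 0.13·2.774674 = -1.195202
w(0.26) ≈ -1.1952

-1.1952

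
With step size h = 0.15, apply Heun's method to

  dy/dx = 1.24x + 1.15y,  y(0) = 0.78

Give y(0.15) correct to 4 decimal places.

Heun: k1 = f(x_n, y_n); k2 = f(x_n + h, y_n + h·k1); y_{n+1} = y_n + (h/2)·(k1 + k2).
x=0.000000, y=0.780000:
  k1 = f(0.000000, 0.780000) = 0.897000
  k2 = f(0.150000, 0.914550) = 1.237732
  y ← 0.780000 + (0.15/2)·(0.897000 + 1.237732) = 0.940105
y(0.15) ≈ 0.9401

0.9401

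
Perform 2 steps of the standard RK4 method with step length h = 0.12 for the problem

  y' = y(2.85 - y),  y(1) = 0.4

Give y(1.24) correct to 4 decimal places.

RK4: k1 = f(s_n, y_n); k2 = f(s_n + h/2, y_n + (h/2)·k1); k3 = f(s_n + h/2, y_n + (h/2)·k2); k4 = f(s_n + h, y_n + h·k3); y_{n+1} = y_n + (h/6)·(k1 + 2k2 + 2k3 + k4).
s=1.000000, y=0.400000:
  k1 = f(1.000000, 0.400000) = 0.980000
  k2 = f(1.060000, 0.458800) = 1.097083
  k3 = f(1.060000, 0.465825) = 1.110608
  k4 = f(1.120000, 0.533273) = 1.235448
  y ← 0.400000 + (0.12/6)·(k1 + 2k2 + 2k3 + k4) = 0.532617
s=1.120000, y=0.532617:
  k1 = f(1.120000, 0.532617) = 1.234277
  k2 = f(1.180000, 0.606673) = 1.360966
  k3 = f(1.180000, 0.614275) = 1.373349
  k4 = f(1.240000, 0.697419) = 1.501250
  y ← 0.532617 + (0.12/6)·(k1 + 2k2 + 2k3 + k4) = 0.696700
y(1.24) ≈ 0.6967

0.6967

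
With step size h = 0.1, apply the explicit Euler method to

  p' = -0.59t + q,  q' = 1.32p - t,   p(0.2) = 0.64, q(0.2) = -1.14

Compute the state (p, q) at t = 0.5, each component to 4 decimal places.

Euler on (p,q): p_{n+1} = p_n + h·p', q_{n+1} = q_n + h·q'.
0.200000: (0.640000, -1.140000); f=(-1.258000, 0.644800) → (0.514200, -1.075520)
0.300000: (0.514200, -1.075520); f=(-1.252520, 0.378744) → (0.388948, -1.037646)
0.400000: (0.388948, -1.037646); f=(-1.273646, 0.113411) → (0.261583, -1.026304)
(p(0.5), q(0.5)) ≈ (0.2616, -1.0263)

0.2616, -1.0263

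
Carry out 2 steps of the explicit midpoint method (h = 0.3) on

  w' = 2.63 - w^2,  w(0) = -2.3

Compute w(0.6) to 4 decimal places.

-11.4985

Midpoint: k1 = f(t_n, w_n); k2 = f(t_n + h/2, w_n + (h/2)·k1); w_{n+1} = w_n + h·k2.
t=0.000000, w=-2.300000:
  k1 = f(0.000000, -2.300000) = -2.660000
  k2 = f(0.150000, -2.699000) = -4.654601
  w ← -2.300000 + 0.3·(-4.654601) = -3.696380
t=0.300000, w=-3.696380:
  k1 = f(0.300000, -3.696380) = -11.033227
  k2 = f(0.450000, -5.351364) = -26.007101
  w ← -3.696380 + 0.3·(-26.007101) = -11.498511
w(0.6) ≈ -11.4985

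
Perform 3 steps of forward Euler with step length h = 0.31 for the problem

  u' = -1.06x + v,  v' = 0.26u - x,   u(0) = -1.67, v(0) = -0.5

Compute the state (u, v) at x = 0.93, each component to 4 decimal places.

Euler on (u,v): u_{n+1} = u_n + h·u', v_{n+1} = v_n + h·v'.
0.000000: (-1.670000, -0.500000); f=(-0.500000, -0.434200) → (-1.825000, -0.634602)
0.310000: (-1.825000, -0.634602); f=(-0.963202, -0.784500) → (-2.123593, -0.877797)
0.620000: (-2.123593, -0.877797); f=(-1.534997, -1.172134) → (-2.599442, -1.241159)
(u(0.93), v(0.93)) ≈ (-2.5994, -1.2412)

-2.5994, -1.2412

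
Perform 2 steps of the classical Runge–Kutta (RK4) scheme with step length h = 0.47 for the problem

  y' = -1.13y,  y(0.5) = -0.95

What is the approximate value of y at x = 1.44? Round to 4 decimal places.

RK4: k1 = f(x_n, y_n); k2 = f(x_n + h/2, y_n + (h/2)·k1); k3 = f(x_n + h/2, y_n + (h/2)·k2); k4 = f(x_n + h, y_n + h·k3); y_{n+1} = y_n + (h/6)·(k1 + 2k2 + 2k3 + k4).
x=0.500000, y=-0.950000:
  k1 = f(0.500000, -0.950000) = 1.073500
  k2 = f(0.735000, -0.697728) = 0.788432
  k3 = f(0.735000, -0.764718) = 0.864132
  k4 = f(0.970000, -0.543858) = 0.614560
  y ← -0.950000 + (0.47/6)·(k1 + 2k2 + 2k3 + k4) = -0.558867
x=0.970000, y=-0.558867:
  k1 = f(0.970000, -0.558867) = 0.631520
  k2 = f(1.205000, -0.410460) = 0.463820
  k3 = f(1.205000, -0.449869) = 0.508352
  k4 = f(1.440000, -0.319941) = 0.361534
  y ← -0.558867 + (0.47/6)·(k1 + 2k2 + 2k3 + k4) = -0.328771
y(1.44) ≈ -0.3288

-0.3288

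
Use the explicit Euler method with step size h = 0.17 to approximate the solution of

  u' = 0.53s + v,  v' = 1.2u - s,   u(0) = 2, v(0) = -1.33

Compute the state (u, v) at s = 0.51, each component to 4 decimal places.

1.5630, -0.3138

Euler on (u,v): u_{n+1} = u_n + h·u', v_{n+1} = v_n + h·v'.
0.000000: (2.000000, -1.330000); f=(-1.330000, 2.400000) → (1.773900, -0.922000)
0.170000: (1.773900, -0.922000); f=(-0.831900, 1.958680) → (1.632477, -0.589024)
0.340000: (1.632477, -0.589024); f=(-0.408824, 1.618972) → (1.562977, -0.313799)
(u(0.51), v(0.51)) ≈ (1.5630, -0.3138)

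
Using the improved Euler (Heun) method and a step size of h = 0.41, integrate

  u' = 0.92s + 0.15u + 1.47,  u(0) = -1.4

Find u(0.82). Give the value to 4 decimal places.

0.0177

Heun: k1 = f(s_n, u_n); k2 = f(s_n + h, u_n + h·k1); u_{n+1} = u_n + (h/2)·(k1 + k2).
s=0.000000, u=-1.400000:
  k1 = f(0.000000, -1.400000) = 1.260000
  k2 = f(0.410000, -0.883400) = 1.714690
  u ← -1.400000 + (0.41/2)·(1.260000 + 1.714690) = -0.790189
s=0.410000, u=-0.790189:
  k1 = f(0.410000, -0.790189) = 1.728672
  k2 = f(0.820000, -0.081433) = 2.212185
  u ← -0.790189 + (0.41/2)·(1.728672 + 2.212185) = 0.017687
u(0.82) ≈ 0.0177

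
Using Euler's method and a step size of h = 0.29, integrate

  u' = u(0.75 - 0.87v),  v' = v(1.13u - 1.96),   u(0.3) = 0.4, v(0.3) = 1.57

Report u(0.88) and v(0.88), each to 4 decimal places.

0.3268, 0.4764

Euler on (u,v): u_{n+1} = u_n + h·u', v_{n+1} = v_n + h·v'.
0.300000: (0.400000, 1.570000); f=(-0.246360, -2.367560) → (0.328556, 0.883408)
0.590000: (0.328556, 0.883408); f=(-0.006100, -1.403498) → (0.326787, 0.476393)
(u(0.88), v(0.88)) ≈ (0.3268, 0.4764)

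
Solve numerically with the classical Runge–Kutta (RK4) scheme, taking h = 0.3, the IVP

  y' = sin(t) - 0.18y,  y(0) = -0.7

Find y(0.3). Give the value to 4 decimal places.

-0.6193

RK4: k1 = f(t_n, y_n); k2 = f(t_n + h/2, y_n + (h/2)·k1); k3 = f(t_n + h/2, y_n + (h/2)·k2); k4 = f(t_n + h, y_n + h·k3); y_{n+1} = y_n + (h/6)·(k1 + 2k2 + 2k3 + k4).
t=0.000000, y=-0.700000:
  k1 = f(0.000000, -0.700000) = 0.126000
  k2 = f(0.150000, -0.681100) = 0.272036
  k3 = f(0.150000, -0.659195) = 0.268093
  k4 = f(0.300000, -0.619572) = 0.407043
  y ← -0.700000 + (0.3/6)·(k1 + 2k2 + 2k3 + k4) = -0.619335
y(0.3) ≈ -0.6193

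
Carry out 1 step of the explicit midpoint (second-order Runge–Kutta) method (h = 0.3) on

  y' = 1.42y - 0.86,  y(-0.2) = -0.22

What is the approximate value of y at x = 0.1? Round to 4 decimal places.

-0.6466

Midpoint: k1 = f(x_n, y_n); k2 = f(x_n + h/2, y_n + (h/2)·k1); y_{n+1} = y_n + h·k2.
x=-0.200000, y=-0.220000:
  k1 = f(-0.200000, -0.220000) = -1.172400
  k2 = f(-0.050000, -0.395860) = -1.422121
  y ← -0.220000 + 0.3·(-1.422121) = -0.646636
y(0.1) ≈ -0.6466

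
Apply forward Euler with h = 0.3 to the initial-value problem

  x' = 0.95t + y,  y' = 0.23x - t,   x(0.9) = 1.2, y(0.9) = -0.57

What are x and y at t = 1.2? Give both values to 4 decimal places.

1.2855, -0.7572

Euler on (x,y): x_{n+1} = x_n + h·x', y_{n+1} = y_n + h·y'.
0.900000: (1.200000, -0.570000); f=(0.285000, -0.624000) → (1.285500, -0.757200)
(x(1.2), y(1.2)) ≈ (1.2855, -0.7572)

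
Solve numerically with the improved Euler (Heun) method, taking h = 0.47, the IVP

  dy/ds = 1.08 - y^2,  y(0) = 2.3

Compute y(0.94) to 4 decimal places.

Heun: k1 = f(s_n, y_n); k2 = f(s_n + h, y_n + h·k1); y_{n+1} = y_n + (h/2)·(k1 + k2).
s=0.000000, y=2.300000:
  k1 = f(0.000000, 2.300000) = -4.210000
  k2 = f(0.470000, 0.321300) = 0.976766
  y ← 2.300000 + (0.47/2)·(-4.210000 + 0.976766) = 1.540190
s=0.470000, y=1.540190:
  k1 = f(0.470000, 1.540190) = -1.292185
  k2 = f(0.940000, 0.932863) = 0.209767
  y ← 1.540190 + (0.47/2)·(-1.292185 + 0.209767) = 1.285822
y(0.94) ≈ 1.2858

1.2858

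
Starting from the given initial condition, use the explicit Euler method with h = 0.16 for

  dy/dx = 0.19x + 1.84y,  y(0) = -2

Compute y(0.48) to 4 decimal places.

-4.3214

Euler: y_{n+1} = y_n + h·f(x_n, y_n).
x=0.000000, y=-2.000000: f=-3.680000 → y ← -2.000000 + 0.16·(-3.680000) = -2.588800
x=0.160000, y=-2.588800: f=-4.732992 → y ← -2.588800 + 0.16·(-4.732992) = -3.346079
x=0.320000, y=-3.346079: f=-6.095985 → y ← -3.346079 + 0.16·(-6.095985) = -4.321436
y(0.48) ≈ -4.3214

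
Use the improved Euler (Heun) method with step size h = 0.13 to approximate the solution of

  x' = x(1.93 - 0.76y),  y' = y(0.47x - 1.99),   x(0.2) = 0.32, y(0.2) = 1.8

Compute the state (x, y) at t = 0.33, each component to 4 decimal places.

0.3515, 1.4220

Heun on (x,y): k1 = f(t_n, state_n); k2 = f(t_n + h, state_n + h·k1); state_{n+1} = state_n + (h/2)·(k1 + k2).
0.200000: (0.320000, 1.800000)
  k1 = (0.179840, -3.311280)
  predictor → (0.343379, 1.369534)
  k2 = (0.305317, -2.504345)
  → (0.351535, 1.421984)
(x(0.33), y(0.33)) ≈ (0.3515, 1.4220)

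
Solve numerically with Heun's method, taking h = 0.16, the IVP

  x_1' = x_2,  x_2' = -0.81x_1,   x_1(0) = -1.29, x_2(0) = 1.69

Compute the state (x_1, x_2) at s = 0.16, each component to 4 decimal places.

Heun on (x_1,x_2): k1 = f(s_n, state_n); k2 = f(s_n + h, state_n + h·k1); state_{n+1} = state_n + (h/2)·(k1 + k2).
0.000000: (-1.290000, 1.690000)
  k1 = (1.690000, 1.044900)
  predictor → (-1.019600, 1.857184)
  k2 = (1.857184, 0.825876)
  → (-1.006225, 1.839662)
(x_1(0.16), x_2(0.16)) ≈ (-1.0062, 1.8397)

-1.0062, 1.8397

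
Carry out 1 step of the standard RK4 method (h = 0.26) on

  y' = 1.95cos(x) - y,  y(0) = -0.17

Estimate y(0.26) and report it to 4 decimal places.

RK4: k1 = f(x_n, y_n); k2 = f(x_n + h/2, y_n + (h/2)·k1); k3 = f(x_n + h/2, y_n + (h/2)·k2); k4 = f(x_n + h, y_n + h·k3); y_{n+1} = y_n + (h/6)·(k1 + 2k2 + 2k3 + k4).
x=0.000000, y=-0.170000:
  k1 = f(0.000000, -0.170000) = 2.120000
  k2 = f(0.130000, 0.105600) = 1.827946
  k3 = f(0.130000, 0.067633) = 1.865913
  k4 = f(0.260000, 0.315137) = 1.569323
  y ← -0.170000 + (0.26/6)·(k1 + 2k2 + 2k3 + k4) = 0.310005
y(0.26) ≈ 0.3100

0.3100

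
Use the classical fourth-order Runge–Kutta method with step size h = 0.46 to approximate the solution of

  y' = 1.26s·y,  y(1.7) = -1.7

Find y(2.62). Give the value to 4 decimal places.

RK4: k1 = f(s_n, y_n); k2 = f(s_n + h/2, y_n + (h/2)·k1); k3 = f(s_n + h/2, y_n + (h/2)·k2); k4 = f(s_n + h, y_n + h·k3); y_{n+1} = y_n + (h/6)·(k1 + 2k2 + 2k3 + k4).
s=1.700000, y=-1.700000:
  k1 = f(1.700000, -1.700000) = -3.641400
  k2 = f(1.930000, -2.537522) = -6.170746
  k3 = f(1.930000, -3.119272) = -7.585445
  k4 = f(2.160000, -5.189305) = -14.123211
  y ← -1.700000 + (0.46/6)·(k1 + 2k2 + 2k3 + k4) = -5.171236
s=2.160000, y=-5.171236:
  k1 = f(2.160000, -5.171236) = -14.074036
  k2 = f(2.390000, -8.408264) = -25.320647
  k3 = f(2.390000, -10.994985) = -33.110298
  k4 = f(2.620000, -20.401973) = -67.350994
  y ← -5.171236 + (0.46/6)·(k1 + 2k2 + 2k3 + k4) = -20.373233
y(2.62) ≈ -20.3732

-20.3732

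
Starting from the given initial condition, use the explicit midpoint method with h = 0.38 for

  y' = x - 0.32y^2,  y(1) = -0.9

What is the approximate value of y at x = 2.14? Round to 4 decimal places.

Midpoint: k1 = f(x_n, y_n); k2 = f(x_n + h/2, y_n + (h/2)·k1); y_{n+1} = y_n + h·k2.
x=1.000000, y=-0.900000:
  k1 = f(1.000000, -0.900000) = 0.740800
  k2 = f(1.190000, -0.759248) = 1.005534
  y ← -0.900000 + 0.38·1.005534 = -0.517897
x=1.380000, y=-0.517897:
  k1 = f(1.380000, -0.517897) = 1.294170
  k2 = f(1.570000, -0.272005) = 1.546324
  y ← -0.517897 + 0.38·1.546324 = 0.069706
x=1.760000, y=0.069706:
  k1 = f(1.760000, 0.069706) = 1.758445
  k2 = f(1.950000, 0.403811) = 1.897820
  y ← 0.069706 + 0.38·1.897820 = 0.790878
y(2.14) ≈ 0.7909

0.7909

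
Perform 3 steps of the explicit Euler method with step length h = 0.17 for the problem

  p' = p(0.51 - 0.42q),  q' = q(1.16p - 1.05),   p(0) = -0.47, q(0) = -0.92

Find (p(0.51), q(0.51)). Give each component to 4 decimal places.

Euler on (p,q): p_{n+1} = p_n + h·p', q_{n+1} = q_n + h·q'.
0.000000: (-0.470000, -0.920000); f=(-0.421308, 1.467584) → (-0.541622, -0.670511)
0.170000: (-0.541622, -0.670511); f=(-0.428756, 1.125306) → (-0.614511, -0.479209)
0.340000: (-0.614511, -0.479209); f=(-0.437082, 0.844765) → (-0.688815, -0.335599)
(p(0.51), q(0.51)) ≈ (-0.6888, -0.3356)

-0.6888, -0.3356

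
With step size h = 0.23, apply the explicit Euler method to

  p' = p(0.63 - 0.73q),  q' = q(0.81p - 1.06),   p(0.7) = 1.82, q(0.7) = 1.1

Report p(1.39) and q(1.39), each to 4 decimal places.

Euler on (p,q): p_{n+1} = p_n + h·p', q_{n+1} = q_n + h·q'.
0.700000: (1.820000, 1.100000); f=(-0.314860, 0.455620) → (1.747582, 1.204793)
0.930000: (1.747582, 1.204793); f=(-0.436019, 0.428354) → (1.647298, 1.303314)
1.160000: (1.647298, 1.303314); f=(-0.529473, 0.357514) → (1.525519, 1.385542)
(p(1.39), q(1.39)) ≈ (1.5255, 1.3855)

1.5255, 1.3855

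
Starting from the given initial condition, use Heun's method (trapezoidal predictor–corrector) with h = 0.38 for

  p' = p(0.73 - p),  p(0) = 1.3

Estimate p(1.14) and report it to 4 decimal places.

0.9110

Heun: k1 = f(s_n, p_n); k2 = f(s_n + h, p_n + h·k1); p_{n+1} = p_n + (h/2)·(k1 + k2).
s=0.000000, p=1.300000:
  k1 = f(0.000000, 1.300000) = -0.741000
  k2 = f(0.380000, 1.018420) = -0.293733
  p ← 1.300000 + (0.38/2)·(-0.741000 + (-0.293733)) = 1.103401
s=0.380000, p=1.103401:
  k1 = f(0.380000, 1.103401) = -0.412011
  k2 = f(0.760000, 0.946837) = -0.205309
  p ← 1.103401 + (0.38/2)·(-0.412011 + (-0.205309)) = 0.986110
s=0.760000, p=0.986110:
  k1 = f(0.760000, 0.986110) = -0.252553
  k2 = f(1.140000, 0.890140) = -0.142547
  p ← 0.986110 + (0.38/2)·(-0.252553 + (-0.142547)) = 0.911041
p(1.14) ≈ 0.9110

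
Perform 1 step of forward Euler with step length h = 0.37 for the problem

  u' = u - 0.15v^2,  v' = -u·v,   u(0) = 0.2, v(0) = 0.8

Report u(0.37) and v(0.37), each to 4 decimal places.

Euler on (u,v): u_{n+1} = u_n + h·u', v_{n+1} = v_n + h·v'.
0.000000: (0.200000, 0.800000); f=(0.104000, -0.160000) → (0.238480, 0.740800)
(u(0.37), v(0.37)) ≈ (0.2385, 0.7408)

0.2385, 0.7408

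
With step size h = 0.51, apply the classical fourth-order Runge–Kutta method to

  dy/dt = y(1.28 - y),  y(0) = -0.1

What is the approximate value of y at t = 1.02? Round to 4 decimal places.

-0.4656

RK4: k1 = f(t_n, y_n); k2 = f(t_n + h/2, y_n + (h/2)·k1); k3 = f(t_n + h/2, y_n + (h/2)·k2); k4 = f(t_n + h, y_n + h·k3); y_{n+1} = y_n + (h/6)·(k1 + 2k2 + 2k3 + k4).
t=0.000000, y=-0.100000:
  k1 = f(0.000000, -0.100000) = -0.138000
  k2 = f(0.255000, -0.135190) = -0.191320
  k3 = f(0.255000, -0.148786) = -0.212584
  k4 = f(0.510000, -0.208418) = -0.310213
  y ← -0.100000 + (0.51/6)·(k1 + 2k2 + 2k3 + k4) = -0.206762
t=0.510000, y=-0.206762:
  k1 = f(0.510000, -0.206762) = -0.307405
  k2 = f(0.765000, -0.285150) = -0.446303
  k3 = f(0.765000, -0.320569) = -0.513093
  k4 = f(1.020000, -0.468439) = -0.819037
  y ← -0.206762 + (0.51/6)·(k1 + 2k2 + 2k3 + k4) = -0.465607
y(1.02) ≈ -0.4656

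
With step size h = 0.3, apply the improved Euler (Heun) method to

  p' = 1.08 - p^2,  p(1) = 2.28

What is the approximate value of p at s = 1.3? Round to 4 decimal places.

1.6606

Heun: k1 = f(s_n, p_n); k2 = f(s_n + h, p_n + h·k1); p_{n+1} = p_n + (h/2)·(k1 + k2).
s=1.000000, p=2.280000:
  k1 = f(1.000000, 2.280000) = -4.118400
  k2 = f(1.300000, 1.044480) = -0.010938
  p ← 2.280000 + (0.3/2)·(-4.118400 + (-0.010938)) = 1.660599
p(1.3) ≈ 1.6606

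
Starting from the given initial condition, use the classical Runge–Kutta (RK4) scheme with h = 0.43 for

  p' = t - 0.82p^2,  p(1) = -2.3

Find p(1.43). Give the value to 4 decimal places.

-7.1720

RK4: k1 = f(t_n, p_n); k2 = f(t_n + h/2, p_n + (h/2)·k1); k3 = f(t_n + h/2, p_n + (h/2)·k2); k4 = f(t_n + h, p_n + h·k3); p_{n+1} = p_n + (h/6)·(k1 + 2k2 + 2k3 + k4).
t=1.000000, p=-2.300000:
  k1 = f(1.000000, -2.300000) = -3.337800
  k2 = f(1.215000, -3.017627) = -6.251980
  k3 = f(1.215000, -3.644176) = -9.674613
  k4 = f(1.430000, -6.460084) = -32.790798
  p ← -2.300000 + (0.43/6)·(k1 + 2k2 + 2k3 + k4) = -7.172028
p(1.43) ≈ -7.1720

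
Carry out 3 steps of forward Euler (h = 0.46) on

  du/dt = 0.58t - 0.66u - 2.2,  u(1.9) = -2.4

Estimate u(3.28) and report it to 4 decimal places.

Euler: u_{n+1} = u_n + h·f(t_n, u_n).
t=1.900000, u=-2.400000: f=0.486000 → u ← -2.400000 + 0.46·0.486000 = -2.176440
t=2.360000, u=-2.176440: f=0.605250 → u ← -2.176440 + 0.46·0.605250 = -1.898025
t=2.820000, u=-1.898025: f=0.688296 → u ← -1.898025 + 0.46·0.688296 = -1.581408
u(3.28) ≈ -1.5814

-1.5814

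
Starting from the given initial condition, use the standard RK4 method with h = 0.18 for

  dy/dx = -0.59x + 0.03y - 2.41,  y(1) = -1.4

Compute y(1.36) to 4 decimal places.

-2.5394

RK4: k1 = f(x_n, y_n); k2 = f(x_n + h/2, y_n + (h/2)·k1); k3 = f(x_n + h/2, y_n + (h/2)·k2); k4 = f(x_n + h, y_n + h·k3); y_{n+1} = y_n + (h/6)·(k1 + 2k2 + 2k3 + k4).
x=1.000000, y=-1.400000:
  k1 = f(1.000000, -1.400000) = -3.042000
  k2 = f(1.090000, -1.673780) = -3.103313
  k3 = f(1.090000, -1.679298) = -3.103479
  k4 = f(1.180000, -1.958626) = -3.164959
  y ← -1.400000 + (0.18/6)·(k1 + 2k2 + 2k3 + k4) = -1.958616
x=1.180000, y=-1.958616:
  k1 = f(1.180000, -1.958616) = -3.164958
  k2 = f(1.270000, -2.243463) = -3.226604
  k3 = f(1.270000, -2.249011) = -3.226770
  k4 = f(1.360000, -2.539435) = -3.288583
  y ← -1.958616 + (0.18/6)·(k1 + 2k2 + 2k3 + k4) = -2.539425
y(1.36) ≈ -2.5394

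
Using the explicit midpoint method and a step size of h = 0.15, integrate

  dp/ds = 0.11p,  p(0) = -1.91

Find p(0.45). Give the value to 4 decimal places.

-2.0069

Midpoint: k1 = f(s_n, p_n); k2 = f(s_n + h/2, p_n + (h/2)·k1); p_{n+1} = p_n + h·k2.
s=0.000000, p=-1.910000:
  k1 = f(0.000000, -1.910000) = -0.210100
  k2 = f(0.075000, -1.925758) = -0.211833
  p ← -1.910000 + 0.15·(-0.211833) = -1.941775
s=0.150000, p=-1.941775:
  k1 = f(0.150000, -1.941775) = -0.213595
  k2 = f(0.225000, -1.957795) = -0.215357
  p ← -1.941775 + 0.15·(-0.215357) = -1.974079
s=0.300000, p=-1.974079:
  k1 = f(0.300000, -1.974079) = -0.217149
  k2 = f(0.375000, -1.990365) = -0.218940
  p ← -1.974079 + 0.15·(-0.218940) = -2.006920
p(0.45) ≈ -2.0069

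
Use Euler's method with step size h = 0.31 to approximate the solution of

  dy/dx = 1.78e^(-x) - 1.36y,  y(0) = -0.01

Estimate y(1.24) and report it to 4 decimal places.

Euler: y_{n+1} = y_n + h·f(x_n, y_n).
x=0.000000, y=-0.010000: f=1.793600 → y ← -0.010000 + 0.31·1.793600 = 0.546016
x=0.310000, y=0.546016: f=0.562954 → y ← 0.546016 + 0.31·0.562954 = 0.720532
x=0.620000, y=0.720532: f=-0.022382 → y ← 0.720532 + 0.31·(-0.022382) = 0.713593
x=0.930000, y=0.713593: f=-0.268181 → y ← 0.713593 + 0.31·(-0.268181) = 0.630457
y(1.24) ≈ 0.6305

0.6305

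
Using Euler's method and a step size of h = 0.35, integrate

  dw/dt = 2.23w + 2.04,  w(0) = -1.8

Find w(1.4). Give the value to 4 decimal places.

Euler: w_{n+1} = w_n + h·f(t_n, w_n).
t=0.000000, w=-1.800000: f=-1.974000 → w ← -1.800000 + 0.35·(-1.974000) = -2.490900
t=0.350000, w=-2.490900: f=-3.514707 → w ← -2.490900 + 0.35·(-3.514707) = -3.721047
t=0.700000, w=-3.721047: f=-6.257936 → w ← -3.721047 + 0.35·(-6.257936) = -5.911325
t=1.050000, w=-5.911325: f=-11.142255 → w ← -5.911325 + 0.35·(-11.142255) = -9.811114
w(1.4) ≈ -9.8111

-9.8111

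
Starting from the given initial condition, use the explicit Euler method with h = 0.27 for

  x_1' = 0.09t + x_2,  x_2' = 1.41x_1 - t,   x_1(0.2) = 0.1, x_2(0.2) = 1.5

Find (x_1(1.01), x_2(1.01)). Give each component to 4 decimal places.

1.3588, 1.7025

Euler on (x_1,x_2): x_1_{n+1} = x_1_n + h·x_1', x_2_{n+1} = x_2_n + h·x_2'.
0.200000: (0.100000, 1.500000); f=(1.518000, -0.059000) → (0.509860, 1.484070)
0.470000: (0.509860, 1.484070); f=(1.526370, 0.248903) → (0.921980, 1.551274)
0.740000: (0.921980, 1.551274); f=(1.617874, 0.559992) → (1.358806, 1.702471)
(x_1(1.01), x_2(1.01)) ≈ (1.3588, 1.7025)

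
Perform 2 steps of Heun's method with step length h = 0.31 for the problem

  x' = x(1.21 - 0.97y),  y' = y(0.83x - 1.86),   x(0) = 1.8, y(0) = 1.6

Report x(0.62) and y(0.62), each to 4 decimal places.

1.6411, 1.1909

Heun on (x,y): k1 = f(s_n, state_n); k2 = f(s_n + h, state_n + h·k1); state_{n+1} = state_n + (h/2)·(k1 + k2).
0.000000: (1.800000, 1.600000)
  k1 = (-0.615600, -0.585600)
  predictor → (1.609164, 1.418464)
  k2 = (-0.266977, -0.743834)
  → (1.663201, 1.393938)
0.310000: (1.663201, 1.393938)
  k1 = (-0.236373, -0.668454)
  predictor → (1.589925, 1.186717)
  k2 = (0.093622, -0.641257)
  → (1.641074, 1.190933)
(x(0.62), y(0.62)) ≈ (1.6411, 1.1909)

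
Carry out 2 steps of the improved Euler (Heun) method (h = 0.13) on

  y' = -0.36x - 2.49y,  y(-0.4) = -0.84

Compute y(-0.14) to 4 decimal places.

Heun: k1 = f(x_n, y_n); k2 = f(x_n + h, y_n + h·k1); y_{n+1} = y_n + (h/2)·(k1 + k2).
x=-0.400000, y=-0.840000:
  k1 = f(-0.400000, -0.840000) = 2.235600
  k2 = f(-0.270000, -0.549372) = 1.465136
  y ← -0.840000 + (0.13/2)·(2.235600 + 1.465136) = -0.599452
x=-0.270000, y=-0.599452:
  k1 = f(-0.270000, -0.599452) = 1.589836
  k2 = f(-0.140000, -0.392773) = 1.028406
  y ← -0.599452 + (0.13/2)·(1.589836 + 1.028406) = -0.429266
y(-0.14) ≈ -0.4293

-0.4293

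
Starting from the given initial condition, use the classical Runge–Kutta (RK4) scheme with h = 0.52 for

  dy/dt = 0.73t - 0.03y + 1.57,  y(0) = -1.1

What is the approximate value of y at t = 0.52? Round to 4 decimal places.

RK4: k1 = f(t_n, y_n); k2 = f(t_n + h/2, y_n + (h/2)·k1); k3 = f(t_n + h/2, y_n + (h/2)·k2); k4 = f(t_n + h, y_n + h·k3); y_{n+1} = y_n + (h/6)·(k1 + 2k2 + 2k3 + k4).
t=0.000000, y=-1.100000:
  k1 = f(0.000000, -1.100000) = 1.603000
  k2 = f(0.260000, -0.683220) = 1.780297
  k3 = f(0.260000, -0.637123) = 1.778914
  k4 = f(0.520000, -0.174965) = 1.954849
  y ← -1.100000 + (0.52/6)·(k1 + 2k2 + 2k3 + k4) = -0.174723
y(0.52) ≈ -0.1747

-0.1747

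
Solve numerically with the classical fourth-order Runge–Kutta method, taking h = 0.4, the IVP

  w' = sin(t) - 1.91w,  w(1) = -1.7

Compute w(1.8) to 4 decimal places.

0.0265

RK4: k1 = f(t_n, w_n); k2 = f(t_n + h/2, w_n + (h/2)·k1); k3 = f(t_n + h/2, w_n + (h/2)·k2); k4 = f(t_n + h, w_n + h·k3); w_{n+1} = w_n + (h/6)·(k1 + 2k2 + 2k3 + k4).
t=1.000000, w=-1.700000:
  k1 = f(1.000000, -1.700000) = 4.088471
  k2 = f(1.200000, -0.882306) = 2.617243
  k3 = f(1.200000, -1.176551) = 3.179252
  k4 = f(1.400000, -0.428299) = 1.803501
  w ← -1.700000 + (0.4/6)·(k1 + 2k2 + 2k3 + k4) = -0.534336
t=1.400000, w=-0.534336:
  k1 = f(1.400000, -0.534336) = 2.006031
  k2 = f(1.600000, -0.133130) = 1.253851
  k3 = f(1.600000, -0.283566) = 1.541184
  k4 = f(1.800000, 0.082138) = 0.816965
  w ← -0.534336 + (0.4/6)·(k1 + 2k2 + 2k3 + k4) = 0.026535
w(1.8) ≈ 0.0265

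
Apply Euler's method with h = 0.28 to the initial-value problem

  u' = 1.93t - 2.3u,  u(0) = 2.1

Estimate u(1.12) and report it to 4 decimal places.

0.6146

Euler: u_{n+1} = u_n + h·f(t_n, u_n).
t=0.000000, u=2.100000: f=-4.830000 → u ← 2.100000 + 0.28·(-4.830000) = 0.747600
t=0.280000, u=0.747600: f=-1.179080 → u ← 0.747600 + 0.28·(-1.179080) = 0.417458
t=0.560000, u=0.417458: f=0.120648 → u ← 0.417458 + 0.28·0.120648 = 0.451239
t=0.840000, u=0.451239: f=0.583351 → u ← 0.451239 + 0.28·0.583351 = 0.614577
u(1.12) ≈ 0.6146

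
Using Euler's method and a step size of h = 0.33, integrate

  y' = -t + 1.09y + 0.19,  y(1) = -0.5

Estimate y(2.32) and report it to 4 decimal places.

Euler: y_{n+1} = y_n + h·f(t_n, y_n).
t=1.000000, y=-0.500000: f=-1.355000 → y ← -0.500000 + 0.33·(-1.355000) = -0.947150
t=1.330000, y=-0.947150: f=-2.172394 → y ← -0.947150 + 0.33·(-2.172394) = -1.664040
t=1.660000, y=-1.664040: f=-3.283803 → y ← -1.664040 + 0.33·(-3.283803) = -2.747695
t=1.990000, y=-2.747695: f=-4.794988 → y ← -2.747695 + 0.33·(-4.794988) = -4.330041
y(2.32) ≈ -4.3300

-4.3300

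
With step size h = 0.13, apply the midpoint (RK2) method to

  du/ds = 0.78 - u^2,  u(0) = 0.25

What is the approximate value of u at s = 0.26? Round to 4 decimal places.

0.4223

Midpoint: k1 = f(s_n, u_n); k2 = f(s_n + h/2, u_n + (h/2)·k1); u_{n+1} = u_n + h·k2.
s=0.000000, u=0.250000:
  k1 = f(0.000000, 0.250000) = 0.717500
  k2 = f(0.065000, 0.296637) = 0.692006
  u ← 0.250000 + 0.13·0.692006 = 0.339961
s=0.130000, u=0.339961:
  k1 = f(0.130000, 0.339961) = 0.664427
  k2 = f(0.195000, 0.383149) = 0.633197
  u ← 0.339961 + 0.13·0.633197 = 0.422276
u(0.26) ≈ 0.4223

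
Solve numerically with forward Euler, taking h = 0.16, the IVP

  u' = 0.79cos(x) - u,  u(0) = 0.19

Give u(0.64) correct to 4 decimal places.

0.4705

Euler: u_{n+1} = u_n + h·f(x_n, u_n).
x=0.000000, u=0.190000: f=0.600000 → u ← 0.190000 + 0.16·0.600000 = 0.286000
x=0.160000, u=0.286000: f=0.493910 → u ← 0.286000 + 0.16·0.493910 = 0.365026
x=0.320000, u=0.365026: f=0.384870 → u ← 0.365026 + 0.16·0.384870 = 0.426605
x=0.480000, u=0.426605: f=0.274121 → u ← 0.426605 + 0.16·0.274121 = 0.470464
u(0.64) ≈ 0.4705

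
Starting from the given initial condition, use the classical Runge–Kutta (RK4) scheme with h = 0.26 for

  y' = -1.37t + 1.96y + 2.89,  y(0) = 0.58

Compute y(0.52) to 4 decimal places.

RK4: k1 = f(t_n, y_n); k2 = f(t_n + h/2, y_n + (h/2)·k1); k3 = f(t_n + h/2, y_n + (h/2)·k2); k4 = f(t_n + h, y_n + h·k3); y_{n+1} = y_n + (h/6)·(k1 + 2k2 + 2k3 + k4).
t=0.000000, y=0.580000:
  k1 = f(0.000000, 0.580000) = 4.026800
  k2 = f(0.130000, 1.103484) = 4.874729
  k3 = f(0.130000, 1.213715) = 5.090781
  k4 = f(0.260000, 1.903603) = 6.264862
  y ← 0.580000 + (0.26/6)·(k1 + 2k2 + 2k3 + k4) = 1.889650
t=0.260000, y=1.889650:
  k1 = f(0.260000, 1.889650) = 6.237513
  k2 = f(0.390000, 2.700526) = 7.648731
  k3 = f(0.390000, 2.883985) = 8.008310
  k4 = f(0.520000, 3.971810) = 9.962348
  y ← 1.889650 + (0.26/6)·(k1 + 2k2 + 2k3 + k4) = 3.948587
y(0.52) ≈ 3.9486

3.9486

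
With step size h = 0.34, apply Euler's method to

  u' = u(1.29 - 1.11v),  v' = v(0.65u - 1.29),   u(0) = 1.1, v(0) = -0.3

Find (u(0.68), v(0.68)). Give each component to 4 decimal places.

2.6112, -0.2265

Euler on (u,v): u_{n+1} = u_n + h·u', v_{n+1} = v_n + h·v'.
0.000000: (1.100000, -0.300000); f=(1.785300, 0.172500) → (1.707002, -0.241350)
0.340000: (1.707002, -0.241350); f=(2.659336, 0.043551) → (2.611176, -0.226543)
(u(0.68), v(0.68)) ≈ (2.6112, -0.2265)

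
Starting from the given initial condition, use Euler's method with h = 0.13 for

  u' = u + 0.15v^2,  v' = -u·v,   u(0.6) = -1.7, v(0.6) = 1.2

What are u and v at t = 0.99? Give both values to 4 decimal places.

Euler on (u,v): u_{n+1} = u_n + h·u', v_{n+1} = v_n + h·v'.
0.600000: (-1.700000, 1.200000); f=(-1.484000, 2.040000) → (-1.892920, 1.465200)
0.730000: (-1.892920, 1.465200); f=(-1.570898, 2.773506) → (-2.097137, 1.825756)
0.860000: (-2.097137, 1.825756); f=(-1.597129, 3.828860) → (-2.304764, 2.323508)
(u(0.99), v(0.99)) ≈ (-2.3048, 2.3235)

-2.3048, 2.3235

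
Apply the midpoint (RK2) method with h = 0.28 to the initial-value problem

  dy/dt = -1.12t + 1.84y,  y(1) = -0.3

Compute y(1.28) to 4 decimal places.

Midpoint: k1 = f(t_n, y_n); k2 = f(t_n + h/2, y_n + (h/2)·k1); y_{n+1} = y_n + h·k2.
t=1.000000, y=-0.300000:
  k1 = f(1.000000, -0.300000) = -1.672000
  k2 = f(1.140000, -0.534080) = -2.259507
  y ← -0.300000 + 0.28·(-2.259507) = -0.932662
y(1.28) ≈ -0.9327

-0.9327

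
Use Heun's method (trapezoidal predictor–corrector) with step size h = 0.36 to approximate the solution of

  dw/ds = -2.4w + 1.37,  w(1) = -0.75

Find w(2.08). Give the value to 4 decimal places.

0.3964

Heun: k1 = f(s_n, w_n); k2 = f(s_n + h, w_n + h·k1); w_{n+1} = w_n + (h/2)·(k1 + k2).
s=1.000000, w=-0.750000:
  k1 = f(1.000000, -0.750000) = 3.170000
  k2 = f(1.360000, 0.391200) = 0.431120
  w ← -0.750000 + (0.36/2)·(3.170000 + 0.431120) = -0.101798
s=1.360000, w=-0.101798:
  k1 = f(1.360000, -0.101798) = 1.614316
  k2 = f(1.720000, 0.479355) = 0.219547
  w ← -0.101798 + (0.36/2)·(1.614316 + 0.219547) = 0.228297
s=1.720000, w=0.228297:
  k1 = f(1.720000, 0.228297) = 0.822087
  k2 = f(2.080000, 0.524248) = 0.111804
  w ← 0.228297 + (0.36/2)·(0.822087 + 0.111804) = 0.396397
w(2.08) ≈ 0.3964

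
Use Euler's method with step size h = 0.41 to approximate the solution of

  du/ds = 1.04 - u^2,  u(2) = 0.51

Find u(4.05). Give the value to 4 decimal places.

Euler: u_{n+1} = u_n + h·f(s_n, u_n).
s=2.000000, u=0.510000: f=0.779900 → u ← 0.510000 + 0.41·0.779900 = 0.829759
s=2.410000, u=0.829759: f=0.351500 → u ← 0.829759 + 0.41·0.351500 = 0.973874
s=2.820000, u=0.973874: f=0.091569 → u ← 0.973874 + 0.41·0.091569 = 1.011417
s=3.230000, u=1.011417: f=0.017035 → u ← 1.011417 + 0.41·0.017035 = 1.018402
s=3.640000, u=1.018402: f=0.002858 → u ← 1.018402 + 0.41·0.002858 = 1.019573
u(4.05) ≈ 1.0196

1.0196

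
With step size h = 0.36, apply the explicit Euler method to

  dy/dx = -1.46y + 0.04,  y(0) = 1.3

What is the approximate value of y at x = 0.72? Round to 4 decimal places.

Euler: y_{n+1} = y_n + h·f(x_n, y_n).
x=0.000000, y=1.300000: f=-1.858000 → y ← 1.300000 + 0.36·(-1.858000) = 0.631120
x=0.360000, y=0.631120: f=-0.881435 → y ← 0.631120 + 0.36·(-0.881435) = 0.313803
y(0.72) ≈ 0.3138

0.3138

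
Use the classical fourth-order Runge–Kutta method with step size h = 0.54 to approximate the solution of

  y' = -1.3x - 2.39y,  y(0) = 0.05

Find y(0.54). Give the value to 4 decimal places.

RK4: k1 = f(x_n, y_n); k2 = f(x_n + h/2, y_n + (h/2)·k1); k3 = f(x_n + h/2, y_n + (h/2)·k2); k4 = f(x_n + h, y_n + h·k3); y_{n+1} = y_n + (h/6)·(k1 + 2k2 + 2k3 + k4).
x=0.000000, y=0.050000:
  k1 = f(0.000000, 0.050000) = -0.119500
  k2 = f(0.270000, 0.017735) = -0.393387
  k3 = f(0.270000, -0.056214) = -0.216648
  k4 = f(0.540000, -0.066990) = -0.541895
  y ← 0.050000 + (0.54/6)·(k1 + 2k2 + 2k3 + k4) = -0.119332
y(0.54) ≈ -0.1193

-0.1193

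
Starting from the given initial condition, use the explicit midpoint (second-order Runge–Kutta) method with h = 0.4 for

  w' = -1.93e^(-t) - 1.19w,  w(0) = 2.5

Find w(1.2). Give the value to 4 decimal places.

Midpoint: k1 = f(t_n, w_n); k2 = f(t_n + h/2, w_n + (h/2)·k1); w_{n+1} = w_n + h·k2.
t=0.000000, w=2.500000:
  k1 = f(0.000000, 2.500000) = -4.905000
  k2 = f(0.200000, 1.519000) = -3.387760
  w ← 2.500000 + 0.4·(-3.387760) = 1.144896
t=0.400000, w=1.144896:
  k1 = f(0.400000, 1.144896) = -2.656144
  k2 = f(0.600000, 0.613667) = -1.789470
  w ← 1.144896 + 0.4·(-1.789470) = 0.429108
t=0.800000, w=0.429108:
  k1 = f(0.800000, 0.429108) = -1.377843
  k2 = f(1.000000, 0.153539) = -0.892719
  w ← 0.429108 + 0.4·(-0.892719) = 0.072020
w(1.2) ≈ 0.0720

0.0720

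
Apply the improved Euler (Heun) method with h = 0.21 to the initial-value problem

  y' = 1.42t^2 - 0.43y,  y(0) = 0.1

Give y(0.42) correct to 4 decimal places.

0.1218

Heun: k1 = f(t_n, y_n); k2 = f(t_n + h, y_n + h·k1); y_{n+1} = y_n + (h/2)·(k1 + k2).
t=0.000000, y=0.100000:
  k1 = f(0.000000, 0.100000) = -0.043000
  k2 = f(0.210000, 0.090970) = 0.023505
  y ← 0.100000 + (0.21/2)·(-0.043000 + 0.023505) = 0.097953
t=0.210000, y=0.097953:
  k1 = f(0.210000, 0.097953) = 0.020502
  k2 = f(0.420000, 0.102258) = 0.206517
  y ← 0.097953 + (0.21/2)·(0.020502 + 0.206517) = 0.121790
y(0.42) ≈ 0.1218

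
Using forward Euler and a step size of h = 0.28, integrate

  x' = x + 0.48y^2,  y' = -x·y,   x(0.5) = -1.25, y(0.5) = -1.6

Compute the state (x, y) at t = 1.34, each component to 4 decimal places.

-0.1095, -3.7212

Euler on (x,y): x_{n+1} = x_n + h·x', y_{n+1} = y_n + h·y'.
0.500000: (-1.250000, -1.600000); f=(-0.021200, -2.000000) → (-1.255936, -2.160000)
0.780000: (-1.255936, -2.160000); f=(0.983552, -2.712822) → (-0.980541, -2.919590)
1.060000: (-0.980541, -2.919590); f=(3.110982, -2.862779) → (-0.109467, -3.721168)
(x(1.34), y(1.34)) ≈ (-0.1095, -3.7212)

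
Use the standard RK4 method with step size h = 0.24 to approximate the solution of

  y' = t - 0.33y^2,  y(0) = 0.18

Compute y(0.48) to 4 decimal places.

RK4: k1 = f(t_n, y_n); k2 = f(t_n + h/2, y_n + (h/2)·k1); k3 = f(t_n + h/2, y_n + (h/2)·k2); k4 = f(t_n + h, y_n + h·k3); y_{n+1} = y_n + (h/6)·(k1 + 2k2 + 2k3 + k4).
t=0.000000, y=0.180000:
  k1 = f(0.000000, 0.180000) = -0.010692
  k2 = f(0.120000, 0.178717) = 0.109460
  k3 = f(0.120000, 0.193135) = 0.107691
  k4 = f(0.240000, 0.205846) = 0.226017
  y ← 0.180000 + (0.24/6)·(k1 + 2k2 + 2k3 + k4) = 0.205985
t=0.240000, y=0.205985:
  k1 = f(0.240000, 0.205985) = 0.225998
  k2 = f(0.360000, 0.233105) = 0.342069
  k3 = f(0.360000, 0.247033) = 0.339862
  k4 = f(0.480000, 0.287552) = 0.452714
  y ← 0.205985 + (0.24/6)·(k1 + 2k2 + 2k3 + k4) = 0.287688
y(0.48) ≈ 0.2877

0.2877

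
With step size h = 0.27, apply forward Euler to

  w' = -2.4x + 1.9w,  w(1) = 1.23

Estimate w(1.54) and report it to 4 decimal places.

Euler: w_{n+1} = w_n + h·f(x_n, w_n).
x=1.000000, w=1.230000: f=-0.063000 → w ← 1.230000 + 0.27·(-0.063000) = 1.212990
x=1.270000, w=1.212990: f=-0.743319 → w ← 1.212990 + 0.27·(-0.743319) = 1.012294
w(1.54) ≈ 1.0123

1.0123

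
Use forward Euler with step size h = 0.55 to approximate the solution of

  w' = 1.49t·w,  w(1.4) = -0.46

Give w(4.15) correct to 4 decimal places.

-108.1528

Euler: w_{n+1} = w_n + h·f(t_n, w_n).
t=1.400000, w=-0.460000: f=-0.959560 → w ← -0.460000 + 0.55·(-0.959560) = -0.987758
t=1.950000, w=-0.987758: f=-2.869931 → w ← -0.987758 + 0.55·(-2.869931) = -2.566220
t=2.500000, w=-2.566220: f=-9.559169 → w ← -2.566220 + 0.55·(-9.559169) = -7.823763
t=3.050000, w=-7.823763: f=-35.555092 → w ← -7.823763 + 0.55·(-35.555092) = -27.379064
t=3.600000, w=-27.379064: f=-146.861297 → w ← -27.379064 + 0.55·(-146.861297) = -108.152777
w(4.15) ≈ -108.1528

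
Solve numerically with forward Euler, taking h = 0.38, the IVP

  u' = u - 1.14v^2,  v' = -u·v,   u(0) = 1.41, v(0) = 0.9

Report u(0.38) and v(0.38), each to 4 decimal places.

1.5949, 0.4178

Euler on (u,v): u_{n+1} = u_n + h·u', v_{n+1} = v_n + h·v'.
0.000000: (1.410000, 0.900000); f=(0.486600, -1.269000) → (1.594908, 0.417780)
(u(0.38), v(0.38)) ≈ (1.5949, 0.4178)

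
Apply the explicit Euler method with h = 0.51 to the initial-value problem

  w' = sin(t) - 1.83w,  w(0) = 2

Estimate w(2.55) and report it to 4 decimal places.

Euler: w_{n+1} = w_n + h·f(t_n, w_n).
t=0.000000, w=2.000000: f=-3.660000 → w ← 2.000000 + 0.51·(-3.660000) = 0.133400
t=0.510000, w=0.133400: f=0.244055 → w ← 0.133400 + 0.51·0.244055 = 0.257868
t=1.020000, w=0.257868: f=0.380209 → w ← 0.257868 + 0.51·0.380209 = 0.451775
t=1.530000, w=0.451775: f=0.172420 → w ← 0.451775 + 0.51·0.172420 = 0.539709
t=2.040000, w=0.539709: f=-0.095739 → w ← 0.539709 + 0.51·(-0.095739) = 0.490882
w(2.55) ≈ 0.4909

0.4909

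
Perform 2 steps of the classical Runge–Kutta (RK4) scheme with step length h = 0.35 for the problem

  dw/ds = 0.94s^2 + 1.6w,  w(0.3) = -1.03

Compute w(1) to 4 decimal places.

-2.6924

RK4: k1 = f(s_n, w_n); k2 = f(s_n + h/2, w_n + (h/2)·k1); k3 = f(s_n + h/2, w_n + (h/2)·k2); k4 = f(s_n + h, w_n + h·k3); w_{n+1} = w_n + (h/6)·(k1 + 2k2 + 2k3 + k4).
s=0.300000, w=-1.030000:
  k1 = f(0.300000, -1.030000) = -1.563400
  k2 = f(0.475000, -1.303595) = -1.873665
  k3 = f(0.475000, -1.357891) = -1.960539
  k4 = f(0.650000, -1.716188) = -2.348752
  w ← -1.030000 + (0.35/6)·(k1 + 2k2 + 2k3 + k4) = -1.705533
s=0.650000, w=-1.705533:
  k1 = f(0.650000, -1.705533) = -2.331702
  k2 = f(0.825000, -2.113580) = -2.741941
  k3 = f(0.825000, -2.185372) = -2.856808
  k4 = f(1.000000, -2.705415) = -3.388665
  w ← -1.705533 + (0.35/6)·(k1 + 2k2 + 2k3 + k4) = -2.692408
w(1) ≈ -2.6924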